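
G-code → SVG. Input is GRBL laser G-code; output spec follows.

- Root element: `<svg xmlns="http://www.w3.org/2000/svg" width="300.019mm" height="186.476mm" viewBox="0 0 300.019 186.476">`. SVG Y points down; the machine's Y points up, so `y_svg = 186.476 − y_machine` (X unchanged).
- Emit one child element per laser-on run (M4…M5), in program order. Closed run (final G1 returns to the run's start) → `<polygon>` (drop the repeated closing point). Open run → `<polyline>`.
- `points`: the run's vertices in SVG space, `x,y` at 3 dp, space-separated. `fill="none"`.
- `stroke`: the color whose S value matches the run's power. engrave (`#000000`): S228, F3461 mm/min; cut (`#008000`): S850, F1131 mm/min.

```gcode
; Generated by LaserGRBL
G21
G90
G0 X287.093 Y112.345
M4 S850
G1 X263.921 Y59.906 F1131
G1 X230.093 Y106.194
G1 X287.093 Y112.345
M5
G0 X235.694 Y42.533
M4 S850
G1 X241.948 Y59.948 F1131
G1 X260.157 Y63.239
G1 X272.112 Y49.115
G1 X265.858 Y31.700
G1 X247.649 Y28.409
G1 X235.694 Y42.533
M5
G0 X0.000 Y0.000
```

y_svg = 186.476 − y_m. Every run uses S850, so all elements get stroke `#008000` (cut).

[1] closed run; points: 287.093,74.131 263.921,126.570 230.093,80.282

[2] closed run; points: 235.694,143.943 241.948,126.528 260.157,123.237 272.112,137.361 265.858,154.776 247.649,158.067

<svg xmlns="http://www.w3.org/2000/svg" width="300.019mm" height="186.476mm" viewBox="0 0 300.019 186.476">
  <polygon points="287.093,74.131 263.921,126.570 230.093,80.282" fill="none" stroke="#008000"/>
  <polygon points="235.694,143.943 241.948,126.528 260.157,123.237 272.112,137.361 265.858,154.776 247.649,158.067" fill="none" stroke="#008000"/>
</svg>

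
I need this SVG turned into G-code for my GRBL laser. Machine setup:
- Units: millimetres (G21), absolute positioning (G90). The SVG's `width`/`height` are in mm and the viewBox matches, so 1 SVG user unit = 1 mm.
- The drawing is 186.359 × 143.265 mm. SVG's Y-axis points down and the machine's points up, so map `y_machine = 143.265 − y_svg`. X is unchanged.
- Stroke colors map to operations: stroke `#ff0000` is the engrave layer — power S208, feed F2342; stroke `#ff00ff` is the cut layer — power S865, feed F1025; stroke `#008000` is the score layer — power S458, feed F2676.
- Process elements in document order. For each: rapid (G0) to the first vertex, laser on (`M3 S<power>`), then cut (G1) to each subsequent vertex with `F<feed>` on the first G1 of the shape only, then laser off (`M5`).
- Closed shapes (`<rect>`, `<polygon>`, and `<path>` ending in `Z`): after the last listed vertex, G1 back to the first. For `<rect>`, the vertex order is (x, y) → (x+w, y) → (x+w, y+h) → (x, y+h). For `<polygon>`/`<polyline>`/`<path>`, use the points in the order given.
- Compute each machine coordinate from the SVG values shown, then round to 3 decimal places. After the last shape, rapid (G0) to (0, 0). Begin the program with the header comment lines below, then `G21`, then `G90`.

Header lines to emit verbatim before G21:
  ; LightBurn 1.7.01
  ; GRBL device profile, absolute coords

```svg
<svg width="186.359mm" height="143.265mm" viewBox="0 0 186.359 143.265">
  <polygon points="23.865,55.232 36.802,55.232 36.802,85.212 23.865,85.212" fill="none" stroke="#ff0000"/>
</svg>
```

Since the viewBox matches the mm dimensions, user units are millimetres directly. The only transform is the Y-flip y_m = 143.265 − y_svg.

Shape 1 is a rectangle drawn with `<polygon>`. Its stroke #ff0000 means engrave at S208, F2342. After flipping Y the toolpath is (23.865,88.033) → (36.802,88.033) → (36.802,58.053) → (23.865,58.053) → (23.865,88.033), returning to the start.

; LightBurn 1.7.01
; GRBL device profile, absolute coords
G21
G90
G0 X23.865 Y88.033
M3 S208
G1 X36.802 Y88.033 F2342
G1 X36.802 Y58.053
G1 X23.865 Y58.053
G1 X23.865 Y88.033
M5
G0 X0.000 Y0.000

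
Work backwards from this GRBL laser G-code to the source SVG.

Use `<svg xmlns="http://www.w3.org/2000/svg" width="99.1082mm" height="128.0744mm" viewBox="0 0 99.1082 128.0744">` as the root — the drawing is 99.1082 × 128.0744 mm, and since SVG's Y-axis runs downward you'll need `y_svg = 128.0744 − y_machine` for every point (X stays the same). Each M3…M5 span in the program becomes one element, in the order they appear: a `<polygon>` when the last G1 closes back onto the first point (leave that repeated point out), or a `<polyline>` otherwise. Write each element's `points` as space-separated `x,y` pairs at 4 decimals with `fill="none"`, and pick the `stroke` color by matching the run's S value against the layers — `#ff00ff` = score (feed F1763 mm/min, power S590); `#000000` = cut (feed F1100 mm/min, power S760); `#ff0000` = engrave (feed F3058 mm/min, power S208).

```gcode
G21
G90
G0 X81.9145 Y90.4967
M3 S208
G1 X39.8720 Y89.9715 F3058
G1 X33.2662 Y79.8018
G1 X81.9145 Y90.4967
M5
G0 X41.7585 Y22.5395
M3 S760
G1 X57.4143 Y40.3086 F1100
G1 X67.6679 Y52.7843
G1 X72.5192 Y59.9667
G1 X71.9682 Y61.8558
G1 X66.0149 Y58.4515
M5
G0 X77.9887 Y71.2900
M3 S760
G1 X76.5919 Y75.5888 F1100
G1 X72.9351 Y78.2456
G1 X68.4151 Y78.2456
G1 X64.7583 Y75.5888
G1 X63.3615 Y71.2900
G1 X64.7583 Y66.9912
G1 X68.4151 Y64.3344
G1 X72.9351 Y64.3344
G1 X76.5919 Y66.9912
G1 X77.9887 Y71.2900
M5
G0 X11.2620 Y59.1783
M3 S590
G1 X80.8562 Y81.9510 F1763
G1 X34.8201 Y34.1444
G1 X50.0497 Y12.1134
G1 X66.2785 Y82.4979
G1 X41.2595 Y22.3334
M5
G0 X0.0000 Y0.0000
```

Each laser-on run becomes one SVG element. Flip Y back into SVG space with y_svg = 128.0744 − y_machine.

Run 1: the run's S208 means `#ff0000` (engrave). The run returns to its start, so emit a `<polygon>` with points (Y-flipped): 81.9145,37.5777 39.8720,38.1029 33.2662,48.2726.

Run 2: S760 ⇒ cut layer `#000000`. The run is open, so emit a `<polyline>` with points (Y-flipped): 41.7585,105.5349 57.4143,87.7658 67.6679,75.2901 72.5192,68.1077 71.9682,66.2186 66.0149,69.6229.

Run 3: S760 ⇒ cut layer `#000000`. The run returns to its start, so emit a `<polygon>` with points (Y-flipped): 77.9887,56.7844 76.5919,52.4856 72.9351,49.8288 68.4151,49.8288 64.7583,52.4856 63.3615,56.7844 64.7583,61.0832 68.4151,63.7400 72.9351,63.7400 76.5919,61.0832.

Run 4: the run's S590 means `#ff00ff` (score). The run is open, so emit a `<polyline>` with points (Y-flipped): 11.2620,68.8961 80.8562,46.1234 34.8201,93.9300 50.0497,115.9610 66.2785,45.5765 41.2595,105.7410.

<svg xmlns="http://www.w3.org/2000/svg" width="99.1082mm" height="128.0744mm" viewBox="0 0 99.1082 128.0744">
  <polygon points="81.9145,37.5777 39.8720,38.1029 33.2662,48.2726" fill="none" stroke="#ff0000"/>
  <polyline points="41.7585,105.5349 57.4143,87.7658 67.6679,75.2901 72.5192,68.1077 71.9682,66.2186 66.0149,69.6229" fill="none" stroke="#000000"/>
  <polygon points="77.9887,56.7844 76.5919,52.4856 72.9351,49.8288 68.4151,49.8288 64.7583,52.4856 63.3615,56.7844 64.7583,61.0832 68.4151,63.7400 72.9351,63.7400 76.5919,61.0832" fill="none" stroke="#000000"/>
  <polyline points="11.2620,68.8961 80.8562,46.1234 34.8201,93.9300 50.0497,115.9610 66.2785,45.5765 41.2595,105.7410" fill="none" stroke="#ff00ff"/>
</svg>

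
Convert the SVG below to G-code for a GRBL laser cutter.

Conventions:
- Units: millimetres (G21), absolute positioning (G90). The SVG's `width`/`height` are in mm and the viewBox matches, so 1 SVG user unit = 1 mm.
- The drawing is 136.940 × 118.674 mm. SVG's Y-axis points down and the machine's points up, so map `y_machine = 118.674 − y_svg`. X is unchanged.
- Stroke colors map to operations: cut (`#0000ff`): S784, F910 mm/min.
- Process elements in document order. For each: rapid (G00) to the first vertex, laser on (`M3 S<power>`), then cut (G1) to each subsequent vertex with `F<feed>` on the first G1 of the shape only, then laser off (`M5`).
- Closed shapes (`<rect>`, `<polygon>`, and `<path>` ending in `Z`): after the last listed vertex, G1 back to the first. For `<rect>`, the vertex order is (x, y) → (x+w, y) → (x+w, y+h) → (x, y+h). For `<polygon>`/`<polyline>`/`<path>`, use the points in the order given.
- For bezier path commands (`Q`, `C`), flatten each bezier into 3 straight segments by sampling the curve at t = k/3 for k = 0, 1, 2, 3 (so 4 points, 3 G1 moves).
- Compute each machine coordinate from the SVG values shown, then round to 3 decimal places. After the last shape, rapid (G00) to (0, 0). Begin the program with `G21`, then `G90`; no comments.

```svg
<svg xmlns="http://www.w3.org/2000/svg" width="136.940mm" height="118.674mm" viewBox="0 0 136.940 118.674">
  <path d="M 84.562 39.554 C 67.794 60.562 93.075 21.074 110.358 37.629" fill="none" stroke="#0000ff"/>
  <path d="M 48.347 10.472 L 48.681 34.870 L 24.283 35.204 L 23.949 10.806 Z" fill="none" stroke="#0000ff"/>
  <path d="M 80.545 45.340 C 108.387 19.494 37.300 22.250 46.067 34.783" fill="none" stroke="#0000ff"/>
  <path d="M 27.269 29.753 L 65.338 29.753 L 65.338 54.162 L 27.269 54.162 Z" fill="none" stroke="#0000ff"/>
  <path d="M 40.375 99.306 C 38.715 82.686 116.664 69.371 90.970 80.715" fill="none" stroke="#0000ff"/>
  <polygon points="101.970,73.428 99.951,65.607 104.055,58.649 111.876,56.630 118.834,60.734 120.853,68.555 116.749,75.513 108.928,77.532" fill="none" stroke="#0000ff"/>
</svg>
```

1 u = 1 mm; y_m = 118.674 − y.

[1] `<path>` cubic bezier, #0000ff→cut S784 F910: (84.562,79.120) → (79.957,73.961) → (92.263,83.235) → (110.358,81.045)

[2] `<path>` regular polygon, #0000ff→cut S784 F910: (48.347,108.202) → (48.681,83.804) → (24.283,83.470) → (23.949,107.868) → (48.347,108.202) (closed)

[3] `<path>` cubic bezier, #0000ff→cut S784 F910: (80.545,73.334) → (82.032,90.343) → (57.296,92.468) → (46.067,83.891)

[4] `<path>` rectangle, #0000ff→cut S784 F910: (27.269,88.921) → (65.338,88.921) → (65.338,64.512) → (27.269,64.512) → (27.269,88.921) (closed)

[5] `<path>` cubic bezier, #0000ff→cut S784 F910: (40.375,19.368) → (58.464,34.095) → (88.903,41.874) → (90.970,37.959)

[6] `<polygon>` regular polygon, #0000ff→cut S784 F910: (101.970,45.246) → (99.951,53.067) → (104.055,60.025) → (111.876,62.044) → (118.834,57.940) → (120.853,50.119) → (116.749,43.161) → (108.928,41.142) → (101.970,45.246) (closed)

G21
G90
G00 X84.562 Y79.120
M3 S784
G1 X79.957 Y73.961 F910
G1 X92.263 Y83.235
G1 X110.358 Y81.045
M5
G00 X48.347 Y108.202
M3 S784
G1 X48.681 Y83.804 F910
G1 X24.283 Y83.470
G1 X23.949 Y107.868
G1 X48.347 Y108.202
M5
G00 X80.545 Y73.334
M3 S784
G1 X82.032 Y90.343 F910
G1 X57.296 Y92.468
G1 X46.067 Y83.891
M5
G00 X27.269 Y88.921
M3 S784
G1 X65.338 Y88.921 F910
G1 X65.338 Y64.512
G1 X27.269 Y64.512
G1 X27.269 Y88.921
M5
G00 X40.375 Y19.368
M3 S784
G1 X58.464 Y34.095 F910
G1 X88.903 Y41.874
G1 X90.970 Y37.959
M5
G00 X101.970 Y45.246
M3 S784
G1 X99.951 Y53.067 F910
G1 X104.055 Y60.025
G1 X111.876 Y62.044
G1 X118.834 Y57.940
G1 X120.853 Y50.119
G1 X116.749 Y43.161
G1 X108.928 Y41.142
G1 X101.970 Y45.246
M5
G00 X0.000 Y0.000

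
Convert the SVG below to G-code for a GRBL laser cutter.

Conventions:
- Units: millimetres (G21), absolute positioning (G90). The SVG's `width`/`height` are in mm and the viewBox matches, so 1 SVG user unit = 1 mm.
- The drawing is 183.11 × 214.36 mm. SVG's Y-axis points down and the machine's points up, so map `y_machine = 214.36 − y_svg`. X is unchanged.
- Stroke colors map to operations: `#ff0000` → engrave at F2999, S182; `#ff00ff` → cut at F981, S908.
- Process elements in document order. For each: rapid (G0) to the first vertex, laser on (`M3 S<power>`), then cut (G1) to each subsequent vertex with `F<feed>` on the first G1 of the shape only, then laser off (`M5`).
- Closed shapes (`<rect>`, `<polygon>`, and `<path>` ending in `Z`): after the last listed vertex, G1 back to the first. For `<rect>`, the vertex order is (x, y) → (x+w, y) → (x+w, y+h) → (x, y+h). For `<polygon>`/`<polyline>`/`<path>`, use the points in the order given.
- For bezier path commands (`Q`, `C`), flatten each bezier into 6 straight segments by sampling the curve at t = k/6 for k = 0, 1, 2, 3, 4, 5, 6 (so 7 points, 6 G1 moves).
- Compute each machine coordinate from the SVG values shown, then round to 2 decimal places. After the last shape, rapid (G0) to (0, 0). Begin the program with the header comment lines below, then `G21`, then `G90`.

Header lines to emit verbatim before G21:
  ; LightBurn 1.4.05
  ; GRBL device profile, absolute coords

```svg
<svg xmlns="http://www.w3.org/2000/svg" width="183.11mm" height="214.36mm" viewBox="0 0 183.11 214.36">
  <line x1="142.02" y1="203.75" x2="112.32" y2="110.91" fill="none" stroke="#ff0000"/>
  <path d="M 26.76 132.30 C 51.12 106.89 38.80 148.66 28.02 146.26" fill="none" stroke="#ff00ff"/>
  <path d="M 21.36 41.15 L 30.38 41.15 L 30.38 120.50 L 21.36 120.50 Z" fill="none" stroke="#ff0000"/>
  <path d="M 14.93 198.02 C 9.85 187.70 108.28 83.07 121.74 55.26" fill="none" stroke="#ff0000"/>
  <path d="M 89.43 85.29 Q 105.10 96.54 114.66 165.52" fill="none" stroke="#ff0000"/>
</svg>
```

; LightBurn 1.4.05
; GRBL device profile, absolute coords
G21
G90
G0 X142.02 Y10.61
M3 S182
G1 X112.32 Y103.45 F2999
M5
G0 X26.76 Y82.06
M3 S908
G1 X36.06 Y89.68 F981
G1 X40.31 Y89.20
G1 X40.57 Y83.71
G1 X37.90 Y76.30
G1 X33.36 Y70.07
G1 X28.02 Y68.10
M5
G0 X21.36 Y173.21
M3 S182
G1 X30.38 Y173.21 F2999
G1 X30.38 Y93.86
G1 X21.36 Y93.86
G1 X21.36 Y173.21
M5
G0 X14.93 Y16.34
M3 S182
G1 X20.14 Y28.57 F2999
G1 X37.37 Y51.76
G1 X61.38 Y81.16
G1 X86.94 Y112.02
G1 X108.80 Y139.59
G1 X121.74 Y159.10
M5
G0 X89.43 Y129.07
M3 S182
G1 X94.48 Y123.72 F2999
G1 X99.20 Y115.16
G1 X103.57 Y103.39
G1 X107.61 Y88.41
G1 X111.30 Y70.23
G1 X114.66 Y48.84
M5
G0 X0.00 Y0.00

viewBox `0 0 183.11 214.36` with mm width/height → 1 unit = 1 mm. Flip: y_m = 214.36 − y_svg.

**Shape 1** — `<line>` line segment, stroke `#ff0000` → engrave (S182, F2999). Machine vertices: (142.02,10.61) → (112.32,103.45). Open path.

**Shape 2** — `<path>` cubic bezier, stroke `#ff00ff` → cut (S908, F981). Control points (SVG): P0=(26.76,132.30), P1=(51.12,106.89), P2=(38.80,148.66), P3=(28.02,146.26); sampled at t=k/6. Machine vertices: (26.76,82.06) → (36.06,89.68) → (40.31,89.20) → (40.57,83.71) → (37.90,76.30) → (33.36,70.07) → (28.02,68.10). Open path.

**Shape 3** — `<path>` rectangle, stroke `#ff0000` → engrave (S182, F2999). Machine vertices: (21.36,173.21) → (30.38,173.21) → (30.38,93.86) → (21.36,93.86) → (21.36,173.21). Closed: final G1 returns to the first vertex.

**Shape 4** — `<path>` cubic bezier, stroke `#ff0000` → engrave (S182, F2999). Control points (SVG): P0=(14.93,198.02), P1=(9.85,187.70), P2=(108.28,83.07), P3=(121.74,55.26); sampled at t=k/6. Machine vertices: (14.93,16.34) → (20.14,28.57) → (37.37,51.76) → (61.38,81.16) → (86.94,112.02) → (108.80,139.59) → (121.74,159.10). Open path.

**Shape 5** — `<path>` quadratic bezier, stroke `#ff0000` → engrave (S182, F2999). Control points (SVG): P0=(89.43,85.29), P1=(105.10,96.54), P2=(114.66,165.52); sampled at t=k/6. Machine vertices: (89.43,129.07) → (94.48,123.72) → (99.20,115.16) → (103.57,103.39) → (107.61,88.41) → (111.30,70.23) → (114.66,48.84). Open path.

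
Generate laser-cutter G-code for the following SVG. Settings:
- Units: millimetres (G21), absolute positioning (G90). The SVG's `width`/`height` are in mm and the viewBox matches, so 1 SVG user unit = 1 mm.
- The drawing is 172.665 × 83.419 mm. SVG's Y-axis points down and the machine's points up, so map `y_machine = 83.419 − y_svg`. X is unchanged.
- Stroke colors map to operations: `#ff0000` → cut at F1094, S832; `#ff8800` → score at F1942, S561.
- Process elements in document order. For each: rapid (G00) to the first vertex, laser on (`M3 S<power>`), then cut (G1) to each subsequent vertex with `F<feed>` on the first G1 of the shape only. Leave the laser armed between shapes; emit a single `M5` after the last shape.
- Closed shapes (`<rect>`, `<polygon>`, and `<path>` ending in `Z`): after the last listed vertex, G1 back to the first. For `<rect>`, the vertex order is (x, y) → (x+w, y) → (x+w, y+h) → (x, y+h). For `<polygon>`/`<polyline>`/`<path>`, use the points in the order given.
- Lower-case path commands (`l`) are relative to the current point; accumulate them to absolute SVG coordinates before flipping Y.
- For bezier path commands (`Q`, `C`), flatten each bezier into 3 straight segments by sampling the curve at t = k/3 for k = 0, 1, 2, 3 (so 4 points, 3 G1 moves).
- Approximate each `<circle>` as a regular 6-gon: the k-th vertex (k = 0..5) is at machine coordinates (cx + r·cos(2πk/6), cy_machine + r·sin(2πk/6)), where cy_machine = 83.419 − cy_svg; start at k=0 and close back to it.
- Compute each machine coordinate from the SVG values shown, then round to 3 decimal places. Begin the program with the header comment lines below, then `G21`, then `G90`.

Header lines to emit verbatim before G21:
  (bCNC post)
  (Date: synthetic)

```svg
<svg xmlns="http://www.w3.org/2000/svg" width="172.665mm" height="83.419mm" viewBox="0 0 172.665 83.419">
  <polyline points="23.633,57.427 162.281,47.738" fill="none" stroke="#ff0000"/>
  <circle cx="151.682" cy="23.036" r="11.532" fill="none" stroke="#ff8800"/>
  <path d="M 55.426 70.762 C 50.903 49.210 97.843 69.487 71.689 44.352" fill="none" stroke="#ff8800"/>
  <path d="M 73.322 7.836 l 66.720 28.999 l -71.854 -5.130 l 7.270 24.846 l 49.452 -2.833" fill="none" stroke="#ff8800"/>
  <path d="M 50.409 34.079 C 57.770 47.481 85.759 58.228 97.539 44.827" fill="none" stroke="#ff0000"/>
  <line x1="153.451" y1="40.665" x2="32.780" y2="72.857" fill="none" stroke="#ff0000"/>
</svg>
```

viewBox `0 0 172.665 83.419` with mm width/height → 1 unit = 1 mm. Flip: y_m = 83.419 − y_svg.

**Shape 1** — `<polyline>` line segment, stroke `#ff0000` → cut (S832, F1094). Machine vertices: (23.633,25.992) → (162.281,35.681). Open path.

**Shape 2** — `<circle>` circle, stroke `#ff8800` → score (S561, F1942). Machine vertices: (163.214,60.383) → (157.448,70.370) → (145.916,70.370) → (140.150,60.383) → (145.916,50.396) → (157.448,50.396) → (163.214,60.383). Closed: final G1 returns to the first vertex.

**Shape 3** — `<path>` cubic bezier, stroke `#ff8800` → score (S561, F1942). Control points (SVG): P0=(55.426,70.762), P1=(50.903,49.210), P2=(97.843,69.487), P3=(71.689,44.352); sampled at t=k/3. Machine vertices: (55.426,12.657) → (63.444,23.497) → (78.092,25.838) → (71.689,39.067). Open path.

**Shape 4** — `<path>` open polyline, stroke `#ff8800` → score (S561, F1942). Machine vertices: (73.322,75.583) → (140.042,46.584) → (68.188,51.714) → (75.458,26.868) → (124.910,29.701). Open path.

**Shape 5** — `<path>` cubic bezier, stroke `#ff0000` → cut (S832, F1094). Control points (SVG): P0=(50.409,34.079), P1=(57.770,47.481), P2=(85.759,58.228), P3=(97.539,44.827); sampled at t=k/3. Machine vertices: (50.409,49.340) → (63.282,37.619) → (81.720,32.444) → (97.539,38.592). Open path.

**Shape 6** — `<line>` line segment, stroke `#ff0000` → cut (S832, F1094). Machine vertices: (153.451,42.754) → (32.780,10.562). Open path.

(bCNC post)
(Date: synthetic)
G21
G90
G00 X23.633 Y25.992
M3 S832
G1 X162.281 Y35.681 F1094
G00 X163.214 Y60.383
M3 S561
G1 X157.448 Y70.370 F1942
G1 X145.916 Y70.370
G1 X140.150 Y60.383
G1 X145.916 Y50.396
G1 X157.448 Y50.396
G1 X163.214 Y60.383
G00 X55.426 Y12.657
M3 S561
G1 X63.444 Y23.497 F1942
G1 X78.092 Y25.838
G1 X71.689 Y39.067
G00 X73.322 Y75.583
M3 S561
G1 X140.042 Y46.584 F1942
G1 X68.188 Y51.714
G1 X75.458 Y26.868
G1 X124.910 Y29.701
G00 X50.409 Y49.340
M3 S832
G1 X63.282 Y37.619 F1094
G1 X81.720 Y32.444
G1 X97.539 Y38.592
G00 X153.451 Y42.754
M3 S832
G1 X32.780 Y10.562 F1094
M5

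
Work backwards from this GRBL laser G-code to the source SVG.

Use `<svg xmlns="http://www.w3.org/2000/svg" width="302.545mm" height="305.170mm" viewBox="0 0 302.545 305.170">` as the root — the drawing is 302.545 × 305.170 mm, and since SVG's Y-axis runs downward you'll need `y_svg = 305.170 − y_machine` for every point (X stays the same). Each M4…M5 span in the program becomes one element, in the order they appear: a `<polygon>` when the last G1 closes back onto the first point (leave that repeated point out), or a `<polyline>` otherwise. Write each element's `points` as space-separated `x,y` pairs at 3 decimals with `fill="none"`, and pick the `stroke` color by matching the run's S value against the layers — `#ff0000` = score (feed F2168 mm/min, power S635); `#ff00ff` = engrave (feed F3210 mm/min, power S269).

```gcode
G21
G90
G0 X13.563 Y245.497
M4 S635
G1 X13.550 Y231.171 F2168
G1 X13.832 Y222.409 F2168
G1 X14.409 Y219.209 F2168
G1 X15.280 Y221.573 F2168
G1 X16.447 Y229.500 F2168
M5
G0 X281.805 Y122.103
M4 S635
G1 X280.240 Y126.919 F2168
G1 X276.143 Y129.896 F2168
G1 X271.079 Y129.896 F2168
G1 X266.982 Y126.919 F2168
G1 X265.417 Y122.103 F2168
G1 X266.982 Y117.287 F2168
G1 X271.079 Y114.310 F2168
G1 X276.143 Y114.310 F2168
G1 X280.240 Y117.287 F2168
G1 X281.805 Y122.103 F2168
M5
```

<svg xmlns="http://www.w3.org/2000/svg" width="302.545mm" height="305.170mm" viewBox="0 0 302.545 305.170">
  <polyline points="13.563,59.673 13.550,73.999 13.832,82.761 14.409,85.961 15.280,83.597 16.447,75.670" fill="none" stroke="#ff0000"/>
  <polygon points="281.805,183.067 280.240,178.251 276.143,175.274 271.079,175.274 266.982,178.251 265.417,183.067 266.982,187.883 271.079,190.860 276.143,190.860 280.240,187.883" fill="none" stroke="#ff0000"/>
</svg>

Machine Y-up, SVG Y-down with viewBox height 305.170, so y_svg = 305.170 − y_machine; X carries over. Every run uses S635, so all elements get stroke `#ff0000` (score).

Run 1: The run is open, so emit a `<polyline>` with points (Y-flipped): 13.563,59.673 13.550,73.999 13.832,82.761 14.409,85.961 15.280,83.597 16.447,75.670.

Run 2: The run returns to its start, so emit a `<polygon>` with points (Y-flipped): 281.805,183.067 280.240,178.251 276.143,175.274 271.079,175.274 266.982,178.251 265.417,183.067 266.982,187.883 271.079,190.860 276.143,190.860 280.240,187.883.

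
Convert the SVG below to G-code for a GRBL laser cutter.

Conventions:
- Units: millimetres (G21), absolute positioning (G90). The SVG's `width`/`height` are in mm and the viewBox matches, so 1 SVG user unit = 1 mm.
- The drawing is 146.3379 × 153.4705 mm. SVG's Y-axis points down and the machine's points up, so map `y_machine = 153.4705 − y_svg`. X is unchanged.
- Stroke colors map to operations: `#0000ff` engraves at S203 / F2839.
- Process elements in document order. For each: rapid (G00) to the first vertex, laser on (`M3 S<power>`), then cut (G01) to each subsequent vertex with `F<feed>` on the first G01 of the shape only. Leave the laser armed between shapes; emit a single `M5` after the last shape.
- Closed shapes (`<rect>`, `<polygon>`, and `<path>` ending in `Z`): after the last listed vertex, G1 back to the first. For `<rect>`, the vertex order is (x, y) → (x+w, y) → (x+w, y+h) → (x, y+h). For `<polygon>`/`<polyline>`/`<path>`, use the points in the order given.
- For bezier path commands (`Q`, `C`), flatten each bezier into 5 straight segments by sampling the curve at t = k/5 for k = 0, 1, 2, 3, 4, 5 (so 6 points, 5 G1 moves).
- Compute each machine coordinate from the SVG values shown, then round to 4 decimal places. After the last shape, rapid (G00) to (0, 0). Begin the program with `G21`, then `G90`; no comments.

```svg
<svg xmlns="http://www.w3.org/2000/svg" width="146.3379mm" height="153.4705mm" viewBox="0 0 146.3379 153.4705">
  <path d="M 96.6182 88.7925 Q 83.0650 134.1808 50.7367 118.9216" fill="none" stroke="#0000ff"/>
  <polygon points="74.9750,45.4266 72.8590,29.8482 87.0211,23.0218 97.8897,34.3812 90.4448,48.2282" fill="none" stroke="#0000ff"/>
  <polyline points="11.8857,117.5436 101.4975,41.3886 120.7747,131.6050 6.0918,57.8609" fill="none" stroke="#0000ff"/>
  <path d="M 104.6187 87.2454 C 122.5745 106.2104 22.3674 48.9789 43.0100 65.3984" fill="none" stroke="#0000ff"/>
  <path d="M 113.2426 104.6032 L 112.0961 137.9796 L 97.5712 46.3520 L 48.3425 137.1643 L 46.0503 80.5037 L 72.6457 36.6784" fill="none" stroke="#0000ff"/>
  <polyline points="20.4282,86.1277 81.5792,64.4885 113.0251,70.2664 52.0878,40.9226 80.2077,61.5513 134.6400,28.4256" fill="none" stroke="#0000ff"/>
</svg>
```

G21
G90
G00 X96.6182 Y64.6780
M3 S203
G01 X90.4459 Y48.9486 F2839
G01 X82.7716 Y38.0710
G01 X73.5953 Y32.0451
G01 X62.9170 Y30.8711
G01 X50.7367 Y34.5489
G00 X74.9750 Y108.0439
M3 S203
G01 X72.8590 Y123.6223 F2839
G01 X87.0211 Y130.4487
G01 X97.8897 Y119.0893
G01 X90.4448 Y105.2423
G01 X74.9750 Y108.0439
G00 X11.8857 Y35.9269
M3 S203
G01 X101.4975 Y112.0819 F2839
G01 X120.7747 Y21.8655
G01 X6.0918 Y95.6096
G00 X104.6187 Y66.2251
M3 S203
G01 X103.1247 Y62.7909 F2839
G01 X84.7443 Y70.4512
G01 X60.9499 Y82.0133
G01 X43.2143 Y90.2845
G01 X43.0100 Y88.0721
G00 X113.2426 Y48.8673
M3 S203
G01 X112.0961 Y15.4909 F2839
G01 X97.5712 Y107.1185
G01 X48.3425 Y16.3062
G01 X46.0503 Y72.9668
G01 X72.6457 Y116.7921
G00 X20.4282 Y67.3428
M3 S203
G01 X81.5792 Y88.9820 F2839
G01 X113.0251 Y83.2041
G01 X52.0878 Y112.5479
G01 X80.2077 Y91.9192
G01 X134.6400 Y125.0449
M5
G00 X0.0000 Y0.0000

Since the viewBox matches the mm dimensions, user units are millimetres directly. The only transform is the Y-flip y_m = 153.4705 − y_svg.

Shape 1 is a quadratic bezier drawn with `<path>`. Its stroke #0000ff means engrave at S203, F2839. After flipping Y the toolpath is (96.6182,64.6780) → (90.4459,48.9486) → (82.7716,38.0710) → (73.5953,32.0451) → (62.9170,30.8711) → (50.7367,34.5489).

Shape 2 is a regular polygon drawn with `<polygon>`. Its stroke #0000ff means engrave at S203, F2839. After flipping Y the toolpath is (74.9750,108.0439) → (72.8590,123.6223) → (87.0211,130.4487) → (97.8897,119.0893) → (90.4448,105.2423) → (74.9750,108.0439), returning to the start.

Shape 3 is a open polyline drawn with `<polyline>`. Its stroke #0000ff means engrave at S203, F2839. After flipping Y the toolpath is (11.8857,35.9269) → (101.4975,112.0819) → (120.7747,21.8655) → (6.0918,95.6096).

Shape 4 is a cubic bezier drawn with `<path>`. Its stroke #0000ff means engrave at S203, F2839. After flipping Y the toolpath is (104.6187,66.2251) → (103.1247,62.7909) → (84.7443,70.4512) → (60.9499,82.0133) → (43.2143,90.2845) → (43.0100,88.0721).

Shape 5 is a open polyline drawn with `<path>`. Its stroke #0000ff means engrave at S203, F2839. After flipping Y the toolpath is (113.2426,48.8673) → (112.0961,15.4909) → (97.5712,107.1185) → (48.3425,16.3062) → (46.0503,72.9668) → (72.6457,116.7921).

Shape 6 is a open polyline drawn with `<polyline>`. Its stroke #0000ff means engrave at S203, F2839. After flipping Y the toolpath is (20.4282,67.3428) → (81.5792,88.9820) → (113.0251,83.2041) → (52.0878,112.5479) → (80.2077,91.9192) → (134.6400,125.0449).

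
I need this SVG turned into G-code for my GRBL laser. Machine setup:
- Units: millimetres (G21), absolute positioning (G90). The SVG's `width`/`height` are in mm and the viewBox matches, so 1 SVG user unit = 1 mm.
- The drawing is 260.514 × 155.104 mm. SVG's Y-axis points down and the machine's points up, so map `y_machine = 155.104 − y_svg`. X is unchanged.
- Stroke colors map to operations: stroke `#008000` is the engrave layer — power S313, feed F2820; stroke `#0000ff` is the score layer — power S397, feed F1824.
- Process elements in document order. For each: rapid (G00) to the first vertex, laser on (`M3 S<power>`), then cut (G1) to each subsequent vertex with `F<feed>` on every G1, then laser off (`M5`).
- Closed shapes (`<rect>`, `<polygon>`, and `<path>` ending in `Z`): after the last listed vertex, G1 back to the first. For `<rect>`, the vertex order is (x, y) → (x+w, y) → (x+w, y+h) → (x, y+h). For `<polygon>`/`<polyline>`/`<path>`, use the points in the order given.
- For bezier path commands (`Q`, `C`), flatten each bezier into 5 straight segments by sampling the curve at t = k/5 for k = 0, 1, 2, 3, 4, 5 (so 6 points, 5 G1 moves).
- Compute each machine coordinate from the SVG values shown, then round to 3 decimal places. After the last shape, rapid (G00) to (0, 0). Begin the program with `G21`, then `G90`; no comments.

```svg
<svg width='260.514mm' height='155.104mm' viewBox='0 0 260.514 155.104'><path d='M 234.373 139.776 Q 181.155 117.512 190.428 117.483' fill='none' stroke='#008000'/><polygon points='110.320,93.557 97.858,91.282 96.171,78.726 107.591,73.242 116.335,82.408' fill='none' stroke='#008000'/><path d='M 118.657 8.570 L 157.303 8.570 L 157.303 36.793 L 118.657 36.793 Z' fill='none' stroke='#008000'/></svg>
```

viewBox `0 0 260.514 155.104` with mm width/height → 1 unit = 1 mm. Flip: y_m = 155.104 − y_svg.

**Shape 1** — `<path>` quadratic bezier, stroke `#008000` → engrave (S313, F2820). Control points (SVG): P0=(234.373,139.776), P1=(181.155,117.512), P2=(190.428,117.483); sampled at t=k/5. Machine vertices: (234.373,15.328) → (215.585,23.344) → (201.797,29.582) → (193.008,34.040) → (189.218,36.720) → (190.428,37.621). Open path.

**Shape 2** — `<polygon>` regular polygon, stroke `#008000` → engrave (S313, F2820). Machine vertices: (110.320,61.547) → (97.858,63.822) → (96.171,76.378) → (107.591,81.862) → (116.335,72.696) → (110.320,61.547). Closed: final G1 returns to the first vertex.

**Shape 3** — `<path>` rectangle, stroke `#008000` → engrave (S313, F2820). Machine vertices: (118.657,146.534) → (157.303,146.534) → (157.303,118.311) → (118.657,118.311) → (118.657,146.534). Closed: final G1 returns to the first vertex.

G21
G90
G00 X234.373 Y15.328
M3 S313
G1 X215.585 Y23.344 F2820
G1 X201.797 Y29.582 F2820
G1 X193.008 Y34.040 F2820
G1 X189.218 Y36.720 F2820
G1 X190.428 Y37.621 F2820
M5
G00 X110.320 Y61.547
M3 S313
G1 X97.858 Y63.822 F2820
G1 X96.171 Y76.378 F2820
G1 X107.591 Y81.862 F2820
G1 X116.335 Y72.696 F2820
G1 X110.320 Y61.547 F2820
M5
G00 X118.657 Y146.534
M3 S313
G1 X157.303 Y146.534 F2820
G1 X157.303 Y118.311 F2820
G1 X118.657 Y118.311 F2820
G1 X118.657 Y146.534 F2820
M5
G00 X0.000 Y0.000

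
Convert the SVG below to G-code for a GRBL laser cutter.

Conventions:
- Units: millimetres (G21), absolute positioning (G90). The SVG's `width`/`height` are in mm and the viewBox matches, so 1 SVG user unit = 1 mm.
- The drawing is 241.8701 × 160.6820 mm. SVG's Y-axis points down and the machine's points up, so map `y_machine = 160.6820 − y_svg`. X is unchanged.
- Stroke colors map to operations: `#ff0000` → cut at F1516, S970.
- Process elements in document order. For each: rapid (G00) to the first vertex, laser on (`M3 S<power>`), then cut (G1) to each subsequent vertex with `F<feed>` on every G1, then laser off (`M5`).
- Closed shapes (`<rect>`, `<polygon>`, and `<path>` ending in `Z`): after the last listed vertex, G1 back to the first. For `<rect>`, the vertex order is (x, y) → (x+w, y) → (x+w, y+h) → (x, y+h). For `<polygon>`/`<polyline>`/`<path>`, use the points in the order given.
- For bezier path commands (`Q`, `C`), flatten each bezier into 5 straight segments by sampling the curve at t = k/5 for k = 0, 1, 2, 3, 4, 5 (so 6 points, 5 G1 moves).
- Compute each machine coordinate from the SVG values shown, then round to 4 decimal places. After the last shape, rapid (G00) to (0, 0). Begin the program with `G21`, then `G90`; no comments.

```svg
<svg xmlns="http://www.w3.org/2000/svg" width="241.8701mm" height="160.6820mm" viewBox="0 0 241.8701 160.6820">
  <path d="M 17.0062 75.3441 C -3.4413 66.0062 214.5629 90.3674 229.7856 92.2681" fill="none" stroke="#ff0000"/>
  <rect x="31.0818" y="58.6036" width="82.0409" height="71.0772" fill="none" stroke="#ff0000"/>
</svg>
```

G21
G90
G00 X17.0062 Y85.3379
M3 S970
G1 X29.8220 Y87.3460 F1516
G1 X78.6871 Y83.9620 F1516
G1 X142.4222 Y77.8816 F1516
G1 X199.8481 Y71.8003 F1516
G1 X229.7856 Y68.4139 F1516
M5
G00 X31.0818 Y102.0784
M3 S970
G1 X113.1227 Y102.0784 F1516
G1 X113.1227 Y31.0012 F1516
G1 X31.0818 Y31.0012 F1516
G1 X31.0818 Y102.0784 F1516
M5
G00 X0.0000 Y0.0000

1 u = 1 mm; y_m = 160.6820 − y.

[1] `<path>` cubic bezier, #ff0000→cut S970 F1516: (17.0062,85.3379) → (29.8220,87.3460) → (78.6871,83.9620) → (142.4222,77.8816) → (199.8481,71.8003) → (229.7856,68.4139)

[2] `<rect>` rectangle, #ff0000→cut S970 F1516: (31.0818,102.0784) → (113.1227,102.0784) → (113.1227,31.0012) → (31.0818,31.0012) → (31.0818,102.0784) (closed)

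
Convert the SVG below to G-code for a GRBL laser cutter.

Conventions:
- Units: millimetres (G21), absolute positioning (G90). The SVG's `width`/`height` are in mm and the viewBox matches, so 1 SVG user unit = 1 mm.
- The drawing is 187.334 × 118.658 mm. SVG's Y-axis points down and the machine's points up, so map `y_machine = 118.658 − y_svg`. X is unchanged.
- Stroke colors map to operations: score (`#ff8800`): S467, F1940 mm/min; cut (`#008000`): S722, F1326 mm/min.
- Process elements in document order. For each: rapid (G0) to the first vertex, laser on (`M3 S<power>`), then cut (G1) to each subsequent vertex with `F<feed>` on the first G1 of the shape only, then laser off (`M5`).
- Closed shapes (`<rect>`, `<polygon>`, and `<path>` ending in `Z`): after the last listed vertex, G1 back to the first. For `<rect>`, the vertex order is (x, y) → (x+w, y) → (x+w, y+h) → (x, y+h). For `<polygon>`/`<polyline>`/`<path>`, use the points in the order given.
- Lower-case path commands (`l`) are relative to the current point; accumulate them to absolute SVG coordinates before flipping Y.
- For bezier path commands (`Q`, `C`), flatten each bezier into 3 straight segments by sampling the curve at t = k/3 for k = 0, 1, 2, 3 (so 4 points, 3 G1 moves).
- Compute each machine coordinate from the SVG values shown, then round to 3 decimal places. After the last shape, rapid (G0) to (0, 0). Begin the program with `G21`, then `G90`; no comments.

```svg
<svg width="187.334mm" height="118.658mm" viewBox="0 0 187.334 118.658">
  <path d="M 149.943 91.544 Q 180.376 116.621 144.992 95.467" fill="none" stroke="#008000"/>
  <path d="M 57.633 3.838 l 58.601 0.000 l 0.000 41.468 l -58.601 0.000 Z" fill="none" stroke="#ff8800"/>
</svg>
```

G21
G90
G0 X149.943 Y27.114
M3 S722
G1 X162.919 Y15.533 F1326
G1 X161.268 Y14.225
G1 X144.992 Y23.191
M5
G0 X57.633 Y114.820
M3 S467
G1 X116.234 Y114.820 F1940
G1 X116.234 Y73.352
G1 X57.633 Y73.352
G1 X57.633 Y114.820
M5
G0 X0.000 Y0.000

Since the viewBox matches the mm dimensions, user units are millimetres directly. The only transform is the Y-flip y_m = 118.658 − y_svg.

Shape 1 is a quadratic bezier drawn with `<path>`. Its stroke #008000 means cut at S722, F1326. After flipping Y the toolpath is (149.943,27.114) → (162.919,15.533) → (161.268,14.225) → (144.992,23.191).

Shape 2 is a rectangle drawn with `<path>`. Its stroke #ff8800 means score at S467, F1940. After flipping Y the toolpath is (57.633,114.820) → (116.234,114.820) → (116.234,73.352) → (57.633,73.352) → (57.633,114.820), returning to the start.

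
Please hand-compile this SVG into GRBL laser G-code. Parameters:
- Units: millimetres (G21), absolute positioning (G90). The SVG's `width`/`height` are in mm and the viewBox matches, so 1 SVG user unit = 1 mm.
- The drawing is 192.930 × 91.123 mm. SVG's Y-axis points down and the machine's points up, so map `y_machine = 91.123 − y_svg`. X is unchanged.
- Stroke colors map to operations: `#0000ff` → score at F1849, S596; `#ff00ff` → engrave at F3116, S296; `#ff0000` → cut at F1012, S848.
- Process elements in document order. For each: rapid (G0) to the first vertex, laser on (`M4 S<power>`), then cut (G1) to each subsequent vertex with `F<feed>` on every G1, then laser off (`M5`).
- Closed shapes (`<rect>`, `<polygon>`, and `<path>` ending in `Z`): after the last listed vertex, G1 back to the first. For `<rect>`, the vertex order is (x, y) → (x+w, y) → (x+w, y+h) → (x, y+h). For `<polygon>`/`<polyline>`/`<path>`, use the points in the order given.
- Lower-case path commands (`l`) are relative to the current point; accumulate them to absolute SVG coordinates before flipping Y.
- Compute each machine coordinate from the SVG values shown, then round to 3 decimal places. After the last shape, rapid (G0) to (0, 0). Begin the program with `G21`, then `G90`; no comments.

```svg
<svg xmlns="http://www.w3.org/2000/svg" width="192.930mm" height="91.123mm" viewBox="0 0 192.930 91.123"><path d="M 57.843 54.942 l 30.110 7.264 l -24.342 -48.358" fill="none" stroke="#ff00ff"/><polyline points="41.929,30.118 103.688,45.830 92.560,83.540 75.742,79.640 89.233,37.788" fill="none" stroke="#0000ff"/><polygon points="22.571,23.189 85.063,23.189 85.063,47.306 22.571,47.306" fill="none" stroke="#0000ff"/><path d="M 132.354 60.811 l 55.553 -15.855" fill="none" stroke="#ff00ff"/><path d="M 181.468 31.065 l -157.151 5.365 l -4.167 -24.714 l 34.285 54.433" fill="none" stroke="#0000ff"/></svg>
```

viewBox `0 0 192.930 91.123` with mm width/height → 1 unit = 1 mm. Flip: y_m = 91.123 − y_svg.

**Shape 1** — `<path>` open polyline, stroke `#ff00ff` → engrave (S296, F3116). Machine vertices: (57.843,36.181) → (87.953,28.917) → (63.611,77.275). Open path.

**Shape 2** — `<polyline>` open polyline, stroke `#0000ff` → score (S596, F1849). Machine vertices: (41.929,61.005) → (103.688,45.293) → (92.560,7.583) → (75.742,11.483) → (89.233,53.335). Open path.

**Shape 3** — `<polygon>` rectangle, stroke `#0000ff` → score (S596, F1849). Machine vertices: (22.571,67.934) → (85.063,67.934) → (85.063,43.817) → (22.571,43.817) → (22.571,67.934). Closed: final G1 returns to the first vertex.

**Shape 4** — `<path>` line segment, stroke `#ff00ff` → engrave (S296, F3116). Machine vertices: (132.354,30.312) → (187.907,46.167). Open path.

**Shape 5** — `<path>` open polyline, stroke `#0000ff` → score (S596, F1849). Machine vertices: (181.468,60.058) → (24.317,54.693) → (20.150,79.407) → (54.435,24.974). Open path.

G21
G90
G0 X57.843 Y36.181
M4 S296
G1 X87.953 Y28.917 F3116
G1 X63.611 Y77.275 F3116
M5
G0 X41.929 Y61.005
M4 S596
G1 X103.688 Y45.293 F1849
G1 X92.560 Y7.583 F1849
G1 X75.742 Y11.483 F1849
G1 X89.233 Y53.335 F1849
M5
G0 X22.571 Y67.934
M4 S596
G1 X85.063 Y67.934 F1849
G1 X85.063 Y43.817 F1849
G1 X22.571 Y43.817 F1849
G1 X22.571 Y67.934 F1849
M5
G0 X132.354 Y30.312
M4 S296
G1 X187.907 Y46.167 F3116
M5
G0 X181.468 Y60.058
M4 S596
G1 X24.317 Y54.693 F1849
G1 X20.150 Y79.407 F1849
G1 X54.435 Y24.974 F1849
M5
G0 X0.000 Y0.000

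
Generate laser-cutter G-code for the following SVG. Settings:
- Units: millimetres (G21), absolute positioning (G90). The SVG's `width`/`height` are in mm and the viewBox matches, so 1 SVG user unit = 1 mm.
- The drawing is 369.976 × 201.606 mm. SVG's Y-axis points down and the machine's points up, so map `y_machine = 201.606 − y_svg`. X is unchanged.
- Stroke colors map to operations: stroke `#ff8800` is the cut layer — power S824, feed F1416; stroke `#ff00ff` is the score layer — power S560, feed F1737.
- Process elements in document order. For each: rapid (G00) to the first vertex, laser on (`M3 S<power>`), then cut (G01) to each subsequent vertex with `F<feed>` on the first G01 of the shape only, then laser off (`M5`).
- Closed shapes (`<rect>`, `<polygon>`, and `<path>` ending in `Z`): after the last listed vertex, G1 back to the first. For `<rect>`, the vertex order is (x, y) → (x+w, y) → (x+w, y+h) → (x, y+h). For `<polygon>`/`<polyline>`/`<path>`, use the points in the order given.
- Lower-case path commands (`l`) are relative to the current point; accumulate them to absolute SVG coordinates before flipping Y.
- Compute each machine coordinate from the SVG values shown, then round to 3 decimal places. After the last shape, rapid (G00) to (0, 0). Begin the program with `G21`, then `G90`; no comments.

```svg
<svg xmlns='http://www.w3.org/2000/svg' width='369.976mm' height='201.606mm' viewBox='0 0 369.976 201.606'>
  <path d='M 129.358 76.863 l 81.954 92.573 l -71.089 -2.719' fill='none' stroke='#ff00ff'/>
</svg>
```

G21
G90
G00 X129.358 Y124.743
M3 S560
G01 X211.312 Y32.170 F1737
G01 X140.223 Y34.889
M5
G00 X0.000 Y0.000

viewBox `0 0 369.976 201.606` with mm width/height → 1 unit = 1 mm. Flip: y_m = 201.606 − y_svg.

**Shape 1** — `<path>` open polyline, stroke `#ff00ff` → score (S560, F1737). Machine vertices: (129.358,124.743) → (211.312,32.170) → (140.223,34.889). Open path.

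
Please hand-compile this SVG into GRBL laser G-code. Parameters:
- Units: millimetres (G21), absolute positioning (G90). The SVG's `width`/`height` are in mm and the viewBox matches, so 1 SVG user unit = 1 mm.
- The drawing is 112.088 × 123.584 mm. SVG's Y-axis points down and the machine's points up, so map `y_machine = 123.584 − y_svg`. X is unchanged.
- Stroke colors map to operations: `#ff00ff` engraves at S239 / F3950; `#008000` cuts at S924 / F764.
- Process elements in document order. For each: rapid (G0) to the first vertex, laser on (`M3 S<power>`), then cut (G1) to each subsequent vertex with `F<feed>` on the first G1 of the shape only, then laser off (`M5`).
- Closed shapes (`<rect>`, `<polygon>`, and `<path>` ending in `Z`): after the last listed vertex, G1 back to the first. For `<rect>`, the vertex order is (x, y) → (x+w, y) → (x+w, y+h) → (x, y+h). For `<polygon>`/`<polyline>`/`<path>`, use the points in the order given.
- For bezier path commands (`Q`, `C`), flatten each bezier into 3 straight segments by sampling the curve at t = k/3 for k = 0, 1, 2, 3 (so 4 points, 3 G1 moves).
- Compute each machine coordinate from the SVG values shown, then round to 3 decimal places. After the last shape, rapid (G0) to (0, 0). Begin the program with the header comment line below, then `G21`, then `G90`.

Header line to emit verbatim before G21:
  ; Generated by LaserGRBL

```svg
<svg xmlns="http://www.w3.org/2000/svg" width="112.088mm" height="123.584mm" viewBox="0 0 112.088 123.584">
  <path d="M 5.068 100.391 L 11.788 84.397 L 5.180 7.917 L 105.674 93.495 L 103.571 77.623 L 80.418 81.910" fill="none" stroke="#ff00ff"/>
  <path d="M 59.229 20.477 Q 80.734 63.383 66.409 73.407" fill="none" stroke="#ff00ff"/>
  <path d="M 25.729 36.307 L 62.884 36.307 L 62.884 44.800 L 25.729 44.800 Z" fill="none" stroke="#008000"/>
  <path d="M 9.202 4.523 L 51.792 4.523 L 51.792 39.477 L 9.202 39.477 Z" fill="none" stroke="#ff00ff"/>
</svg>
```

; Generated by LaserGRBL
G21
G90
G0 X5.068 Y23.193
M3 S239
G1 X11.788 Y39.187 F3950
G1 X5.180 Y115.667
G1 X105.674 Y30.089
G1 X103.571 Y45.961
G1 X80.418 Y41.674
M5
G0 X59.229 Y103.107
M3 S239
G1 X69.585 Y78.157 F3950
G1 X71.978 Y60.513
G1 X66.409 Y50.177
M5
G0 X25.729 Y87.277
M3 S924
G1 X62.884 Y87.277 F764
G1 X62.884 Y78.784
G1 X25.729 Y78.784
G1 X25.729 Y87.277
M5
G0 X9.202 Y119.061
M3 S239
G1 X51.792 Y119.061 F3950
G1 X51.792 Y84.107
G1 X9.202 Y84.107
G1 X9.202 Y119.061
M5
G0 X0.000 Y0.000

viewBox `0 0 112.088 123.584` with mm width/height → 1 unit = 1 mm. Flip: y_m = 123.584 − y_svg.

**Shape 1** — `<path>` open polyline, stroke `#ff00ff` → engrave (S239, F3950). Machine vertices: (5.068,23.193) → (11.788,39.187) → (5.180,115.667) → (105.674,30.089) → (103.571,45.961) → (80.418,41.674). Open path.

**Shape 2** — `<path>` quadratic bezier, stroke `#ff00ff` → engrave (S239, F3950). Control points (SVG): P0=(59.229,20.477), P1=(80.734,63.383), P2=(66.409,73.407); sampled at t=k/3. Machine vertices: (59.229,103.107) → (69.585,78.157) → (71.978,60.513) → (66.409,50.177). Open path.

**Shape 3** — `<path>` rectangle, stroke `#008000` → cut (S924, F764). Machine vertices: (25.729,87.277) → (62.884,87.277) → (62.884,78.784) → (25.729,78.784) → (25.729,87.277). Closed: final G1 returns to the first vertex.

**Shape 4** — `<path>` rectangle, stroke `#ff00ff` → engrave (S239, F3950). Machine vertices: (9.202,119.061) → (51.792,119.061) → (51.792,84.107) → (9.202,84.107) → (9.202,119.061). Closed: final G1 returns to the first vertex.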